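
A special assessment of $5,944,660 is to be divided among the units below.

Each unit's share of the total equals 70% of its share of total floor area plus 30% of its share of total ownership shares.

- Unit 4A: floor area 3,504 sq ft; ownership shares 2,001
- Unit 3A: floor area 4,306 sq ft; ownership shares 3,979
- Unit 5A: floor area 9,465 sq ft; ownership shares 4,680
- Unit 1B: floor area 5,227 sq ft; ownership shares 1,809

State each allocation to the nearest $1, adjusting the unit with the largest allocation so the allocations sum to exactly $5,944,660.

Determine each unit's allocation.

Unit 4A: $934,186 | Unit 3A: $1,365,405 | Unit 5A: $2,419,713 | Unit 1B: $1,225,356

Totals — floor area 22,502, ownership shares 12,469.
Combined weights (70% floor area + 30% ownership shares): Unit 4A 0.1571; Unit 3A 0.2297; Unit 5A 0.4070; Unit 1B 0.2061.
Raw shares: Unit 4A 934,185.72; Unit 3A 1,365,404.92; Unit 5A 2,419,712.86; Unit 1B 1,225,356.498.
At nearest $1: Unit 4A $934,186; Unit 3A $1,365,405; Unit 5A $2,419,713; Unit 1B $1,225,356. Sum = $5,944,660.
Rounded total matches; no reconciliation needed.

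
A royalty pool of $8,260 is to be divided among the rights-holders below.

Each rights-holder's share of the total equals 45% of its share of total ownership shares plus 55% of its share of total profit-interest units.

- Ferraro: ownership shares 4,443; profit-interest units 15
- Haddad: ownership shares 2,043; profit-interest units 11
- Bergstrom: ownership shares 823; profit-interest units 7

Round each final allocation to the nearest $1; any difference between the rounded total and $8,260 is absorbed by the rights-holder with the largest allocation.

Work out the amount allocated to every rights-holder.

Totals — ownership shares 7,309, profit-interest units 33.
Combined weights (45% ownership shares + 55% profit-interest units): Ferraro 0.5235; Haddad 0.3091; Bergstrom 0.1673.
Unrounded shares: Ferraro 4,324.49; Haddad 2,553.30; Bergstrom 1,382.20.
At nearest $1: Ferraro $4,324; Haddad $2,553; Bergstrom $1,382. Sum = $8,259.
Difference $8,260 − $8,259 = +$1 applied to largest allocation (Ferraro): Ferraro becomes $4,325.

Ferraro: $4,325 · Haddad: $2,553 · Bergstrom: $1,382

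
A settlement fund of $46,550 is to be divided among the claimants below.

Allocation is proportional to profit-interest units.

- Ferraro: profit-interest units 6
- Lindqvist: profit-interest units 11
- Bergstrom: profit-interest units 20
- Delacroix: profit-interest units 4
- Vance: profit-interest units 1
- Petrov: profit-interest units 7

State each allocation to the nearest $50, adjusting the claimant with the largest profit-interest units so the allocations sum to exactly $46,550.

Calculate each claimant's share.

Ferraro: $5,700; Lindqvist: $10,450; Bergstrom: $19,000; Delacroix: $3,800; Vance: $950; Petrov: $6,650

Combined profit-interest units = 6 + 11 + 20 + 4 + 1 + 7 = 49.
Pro-rata amounts: Ferraro 5,700.00; Lindqvist 10,450.00; Bergstrom 19,000.00; Delacroix 3,800.00; Vance 950.00; Petrov 6,650.00.
Rounded to nearest $50: Ferraro $5,700; Lindqvist $10,450; Bergstrom $19,000; Delacroix $3,800; Vance $950; Petrov $6,650. Sum = $46,550.
Sum already equals the total — no adjustment.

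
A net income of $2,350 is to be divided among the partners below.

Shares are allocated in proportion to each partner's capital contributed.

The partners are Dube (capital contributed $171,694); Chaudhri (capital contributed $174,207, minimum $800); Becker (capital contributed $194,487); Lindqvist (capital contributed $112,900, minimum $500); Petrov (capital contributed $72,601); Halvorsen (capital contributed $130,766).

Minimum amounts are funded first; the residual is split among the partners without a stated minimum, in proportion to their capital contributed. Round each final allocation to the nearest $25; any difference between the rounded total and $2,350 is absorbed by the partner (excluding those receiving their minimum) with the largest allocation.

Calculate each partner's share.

Minimums first: Chaudhri $800; Lindqvist $500. Residual $1,050.
Residual split over remaining capital contributed 569,548: Dube 316.53 → $325; Becker 358.55 → $350; Petrov 133.84 → $125; Halvorsen 241.08 → $250.

Dube: $325 | Chaudhri: $800 | Becker: $350 | Lindqvist: $500 | Petrov: $125 | Halvorsen: $250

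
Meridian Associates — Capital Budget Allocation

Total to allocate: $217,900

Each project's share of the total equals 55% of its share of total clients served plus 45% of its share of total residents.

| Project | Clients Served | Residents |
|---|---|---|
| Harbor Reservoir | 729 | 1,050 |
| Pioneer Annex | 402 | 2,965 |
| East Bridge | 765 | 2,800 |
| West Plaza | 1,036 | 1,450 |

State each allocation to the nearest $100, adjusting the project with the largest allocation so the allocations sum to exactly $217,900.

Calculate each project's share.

Harbor Reservoir: $42,300 · Pioneer Annex: $51,600 · East Bridge: $64,500 · West Plaza: $59,500

Totals — clients served 2,932, residents 8,265.
Blended shares (55% clients served + 45% residents): Harbor Reservoir 0.1939; Pioneer Annex 0.2368; East Bridge 0.2960; West Plaza 0.2733.
Proportional shares: Harbor Reservoir 42,254.83; Pioneer Annex 51,608.10; East Bridge 64,488.12; West Plaza 59,548.95.
After rounding ($100): Harbor Reservoir $42,300; Pioneer Annex $51,600; East Bridge $64,500; West Plaza $59,500. Sum = $217,900.
Sum already equals the total — no adjustment.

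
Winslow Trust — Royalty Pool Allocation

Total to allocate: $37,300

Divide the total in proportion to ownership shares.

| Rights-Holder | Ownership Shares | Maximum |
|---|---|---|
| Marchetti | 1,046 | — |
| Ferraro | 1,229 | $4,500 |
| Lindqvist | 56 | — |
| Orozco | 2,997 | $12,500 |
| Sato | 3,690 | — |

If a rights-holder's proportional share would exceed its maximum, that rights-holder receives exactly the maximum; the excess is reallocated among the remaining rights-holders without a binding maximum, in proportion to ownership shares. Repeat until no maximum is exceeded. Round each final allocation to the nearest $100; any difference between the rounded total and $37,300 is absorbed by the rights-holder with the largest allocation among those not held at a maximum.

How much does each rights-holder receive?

Sum of ownership shares: 9,018.
Proportional shares (ignoring caps): Marchetti 4,326.44; Ferraro 5,083.36; Lindqvist 231.63; Orozco 12,396.11; Sato 15,262.48.
Cap binds for Ferraro ($4,500); residual $32,800 reallocated over remaining ownership shares 7,789.
Cap binds for Orozco ($12,500); residual $20,300 reallocated over remaining ownership shares 4,792.
Redistributed shares: Marchetti 4,431.09 → $4,400; Lindqvist 237.23 → $200; Sato 15,631.68 → $15,600.
Rounding difference +$100 applied to Sato → $15,700.

Marchetti: $4,400 · Ferraro: $4,500 · Lindqvist: $200 · Orozco: $12,500 · Sato: $15,700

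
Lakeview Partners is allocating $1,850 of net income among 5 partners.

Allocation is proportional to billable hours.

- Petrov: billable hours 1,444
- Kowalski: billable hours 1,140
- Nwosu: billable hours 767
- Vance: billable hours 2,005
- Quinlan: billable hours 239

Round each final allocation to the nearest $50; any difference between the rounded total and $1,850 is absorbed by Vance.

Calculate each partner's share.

Petrov: $500 | Kowalski: $400 | Nwosu: $250 | Vance: $600 | Quinlan: $100

Combined billable hours = 5,595.
Unrounded shares: Petrov 1,444/5,595 × $1,850 = 477.46; Kowalski 1,140/5,595 × $1,850 = 376.94; Nwosu 767/5,595 × $1,850 = 253.61; Vance 2,005/5,595 × $1,850 = 662.96; Quinlan 239/5,595 × $1,850 = 79.03.
After rounding ($50): Petrov $500; Kowalski $400; Nwosu $250; Vance $650; Quinlan $100. Sum = $1,900.
Difference $1,850 − $1,900 = −$50 applied to Vance: Vance becomes $600.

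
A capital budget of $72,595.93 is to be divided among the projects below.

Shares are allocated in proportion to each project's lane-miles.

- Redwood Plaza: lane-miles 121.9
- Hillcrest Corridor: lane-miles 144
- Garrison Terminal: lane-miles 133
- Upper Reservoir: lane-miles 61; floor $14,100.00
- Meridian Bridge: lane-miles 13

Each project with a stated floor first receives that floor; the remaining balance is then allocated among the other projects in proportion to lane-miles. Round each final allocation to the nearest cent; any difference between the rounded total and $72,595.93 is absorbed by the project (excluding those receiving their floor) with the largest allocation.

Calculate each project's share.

Redwood Plaza: $17,311.61; Hillcrest Corridor: $20,450.15; Garrison Terminal: $18,887.98; Upper Reservoir: $14,100.00; Meridian Bridge: $1,846.19

Fund the minimums — Upper Reservoir $14,100.00. Residual $58,495.93.
Residual split over remaining lane-miles 411.9: Redwood Plaza 17,311.6141 → $17,311.61; Hillcrest Corridor 20,450.1430 → $20,450.14; Garrison Terminal 18,887.9793 → $18,887.98; Meridian Bridge 1,846.1935 → $1,846.19.
Rounding difference +$0.01 applied to Hillcrest Corridor → $20,450.15.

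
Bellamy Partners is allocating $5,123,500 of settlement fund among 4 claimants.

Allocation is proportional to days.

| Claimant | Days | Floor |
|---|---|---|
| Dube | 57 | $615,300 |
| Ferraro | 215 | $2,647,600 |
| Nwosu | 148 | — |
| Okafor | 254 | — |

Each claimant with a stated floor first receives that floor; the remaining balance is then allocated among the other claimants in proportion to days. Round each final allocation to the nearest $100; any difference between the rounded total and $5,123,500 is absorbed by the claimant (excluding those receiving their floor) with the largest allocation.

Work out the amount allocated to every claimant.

Guaranteed amounts: Dube $615,300; Ferraro $2,647,600. Remaining pool $1,860,600.
Remaining pool split over remaining days 402: Nwosu 684,997.01 → $685,000; Okafor 1,175,602.99 → $1,175,600.

Dube: $615,300; Ferraro: $2,647,600; Nwosu: $685,000; Okafor: $1,175,600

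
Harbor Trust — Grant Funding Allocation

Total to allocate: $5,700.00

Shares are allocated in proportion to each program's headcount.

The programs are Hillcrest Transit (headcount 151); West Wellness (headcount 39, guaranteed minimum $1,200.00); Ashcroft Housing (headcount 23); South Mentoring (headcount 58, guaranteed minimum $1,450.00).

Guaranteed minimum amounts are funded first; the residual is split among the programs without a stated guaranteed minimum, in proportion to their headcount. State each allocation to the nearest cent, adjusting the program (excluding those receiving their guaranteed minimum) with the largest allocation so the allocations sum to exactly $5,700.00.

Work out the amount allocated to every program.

Hillcrest Transit: $2,646.84; West Wellness: $1,200.00; Ashcroft Housing: $403.16; South Mentoring: $1,450.00

Fund the minimums — West Wellness $1,200.00; South Mentoring $1,450.00. Balance $3,050.00.
Balance split over remaining headcount 174: Hillcrest Transit 2,646.8391 → $2,646.84; Ashcroft Housing 403.1609 → $403.16.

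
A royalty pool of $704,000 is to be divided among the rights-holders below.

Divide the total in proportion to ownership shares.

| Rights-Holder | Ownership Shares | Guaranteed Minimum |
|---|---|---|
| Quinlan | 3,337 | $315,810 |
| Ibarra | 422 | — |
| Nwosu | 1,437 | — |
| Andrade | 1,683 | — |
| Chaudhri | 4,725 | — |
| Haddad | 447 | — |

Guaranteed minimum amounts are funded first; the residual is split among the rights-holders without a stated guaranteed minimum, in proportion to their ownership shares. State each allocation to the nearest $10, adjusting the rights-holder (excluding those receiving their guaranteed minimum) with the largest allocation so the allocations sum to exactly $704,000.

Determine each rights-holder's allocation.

Fund the minimums — Quinlan $315,810. Remaining pool $388,190.
Remaining pool split over remaining ownership shares 8,714: Ibarra 18,799.19 → $18,800; Nwosu 64,015.27 → $64,020; Andrade 74,974.04 → $74,970; Chaudhri 210,488.61 → $210,490; Haddad 19,912.89 → $19,910.

Quinlan: $315,810 | Ibarra: $18,800 | Nwosu: $64,020 | Andrade: $74,970 | Chaudhri: $210,490 | Haddad: $19,910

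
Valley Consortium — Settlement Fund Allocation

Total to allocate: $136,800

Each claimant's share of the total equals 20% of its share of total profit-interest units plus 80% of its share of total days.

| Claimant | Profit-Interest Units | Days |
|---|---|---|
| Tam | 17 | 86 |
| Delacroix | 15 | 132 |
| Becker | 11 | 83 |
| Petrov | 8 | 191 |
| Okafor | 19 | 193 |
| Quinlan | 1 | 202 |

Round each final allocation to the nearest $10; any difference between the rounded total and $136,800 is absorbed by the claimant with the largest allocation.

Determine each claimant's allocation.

Totals — profit-interest units 71, days 887.
Blended shares (20% profit-interest units + 80% days): Tam 0.1255; Delacroix 0.1613; Becker 0.1058; Petrov 0.1948; Okafor 0.2276; Quinlan 0.1850.
Raw shares: Tam 17,161.85; Delacroix 22,066.73; Becker 14,479.59; Petrov 26,648.81; Okafor 31,134.45; Quinlan 25,308.55.
After rounding ($10): Tam $17,160; Delacroix $22,070; Becker $14,480; Petrov $26,650; Okafor $31,130; Quinlan $25,310. Sum = $136,800.
No rounding difference to absorb.

Tam: $17,160 · Delacroix: $22,070 · Becker: $14,480 · Petrov: $26,650 · Okafor: $31,130 · Quinlan: $25,310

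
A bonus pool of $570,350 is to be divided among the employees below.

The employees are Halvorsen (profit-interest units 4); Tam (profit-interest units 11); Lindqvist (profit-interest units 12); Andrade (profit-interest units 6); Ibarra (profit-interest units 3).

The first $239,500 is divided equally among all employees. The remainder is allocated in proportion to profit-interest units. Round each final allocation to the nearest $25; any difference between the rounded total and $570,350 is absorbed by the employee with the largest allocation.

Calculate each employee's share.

Halvorsen: $84,650; Tam: $149,000; Lindqvist: $158,175; Andrade: $103,050; Ibarra: $75,475

Equal tier: $239,500 ÷ 5 = $47,900 apiece.
Remainder $330,850 by profit-interest units (total 36): Halvorsen 36,761.11 → $36,750; Tam 101,093.06 → $101,100; Lindqvist 110,283.33 → $110,275; Andrade 55,141.67 → $55,150; Ibarra 27,570.83 → $27,575.
Totals: Halvorsen $47,900 + $36,750 = $84,650; Tam $47,900 + $101,100 = $149,000; Lindqvist $47,900 + $110,275 = $158,175; Andrade $47,900 + $55,150 = $103,050; Ibarra $47,900 + $27,575 = $75,475.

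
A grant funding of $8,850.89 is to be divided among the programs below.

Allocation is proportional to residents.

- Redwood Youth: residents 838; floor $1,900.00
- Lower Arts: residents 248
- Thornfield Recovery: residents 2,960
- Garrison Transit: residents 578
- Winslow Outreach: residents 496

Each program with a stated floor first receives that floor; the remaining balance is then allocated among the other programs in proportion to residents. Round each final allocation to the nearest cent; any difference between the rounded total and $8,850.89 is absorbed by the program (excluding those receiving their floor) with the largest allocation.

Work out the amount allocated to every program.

Fund the minimums — Redwood Youth $1,900.00. Balance $6,950.89.
Balance split over remaining residents 4,282: Lower Arts 402.5737 → $402.57; Thornfield Recovery 4,804.9123 → $4,804.91; Garrison Transit 938.2565 → $938.26; Winslow Outreach 805.1475 → $805.15.

Redwood Youth: $1,900.00 · Lower Arts: $402.57 · Thornfield Recovery: $4,804.91 · Garrison Transit: $938.26 · Winslow Outreach: $805.15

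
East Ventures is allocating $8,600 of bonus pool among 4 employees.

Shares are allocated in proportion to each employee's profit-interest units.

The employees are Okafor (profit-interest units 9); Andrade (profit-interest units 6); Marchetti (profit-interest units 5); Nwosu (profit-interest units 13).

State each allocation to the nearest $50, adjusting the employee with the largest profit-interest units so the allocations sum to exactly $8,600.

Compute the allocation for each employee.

Sum of profit-interest units: 9 + 6 + 5 + 13 = 33.
Unrounded shares: Okafor 2,345.45; Andrade 1,563.64; Marchetti 1,303.03; Nwosu 3,387.88.
Rounded to nearest $50: Okafor $2,350; Andrade $1,550; Marchetti $1,300; Nwosu $3,400. Sum = $8,600.
Rounded total matches; no reconciliation needed.

Okafor: $2,350 | Andrade: $1,550 | Marchetti: $1,300 | Nwosu: $3,400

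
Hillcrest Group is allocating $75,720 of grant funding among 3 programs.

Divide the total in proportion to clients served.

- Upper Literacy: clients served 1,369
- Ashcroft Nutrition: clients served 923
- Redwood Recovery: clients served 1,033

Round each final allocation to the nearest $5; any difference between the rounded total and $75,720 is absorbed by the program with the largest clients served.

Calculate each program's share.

Clients served total: 1,369 + 923 + 1,033 = 3,325.
Proportional shares: Upper Literacy 31,176.14; Ashcroft Nutrition 21,019.42; Redwood Recovery 23,524.44.
Rounded to nearest $5: Upper Literacy $31,175; Ashcroft Nutrition $21,020; Redwood Recovery $23,525. Sum = $75,720.
Sum already equals the total — no adjustment.

Upper Literacy: $31,175 · Ashcroft Nutrition: $21,020 · Redwood Recovery: $23,525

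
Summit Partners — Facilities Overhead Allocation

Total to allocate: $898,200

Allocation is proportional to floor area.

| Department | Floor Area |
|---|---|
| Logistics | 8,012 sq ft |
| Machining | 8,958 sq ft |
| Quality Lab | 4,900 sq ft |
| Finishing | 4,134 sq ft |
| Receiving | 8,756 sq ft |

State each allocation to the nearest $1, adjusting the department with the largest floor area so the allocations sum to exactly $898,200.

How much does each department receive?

Logistics: $207,030 · Machining: $231,476 · Quality Lab: $126,616 · Finishing: $106,823 · Receiving: $226,255

Total floor area = 34,760.
Pro-rata amounts: Logistics 8,012/34,760 × $898,200 = 207,030.45; Machining 8,958/34,760 × $898,200 = 231,475.13; Quality Lab 4,900/34,760 × $898,200 = 126,616.23; Finishing 4,134/34,760 × $898,200 = 106,822.75; Receiving 8,756/34,760 × $898,200 = 226,255.44.
Rounded to nearest $1: Logistics $207,030; Machining $231,475; Quality Lab $126,616; Finishing $106,823; Receiving $226,255. Sum = $898,199.
Difference $898,200 − $898,199 = +$1 applied to largest floor area (Machining): Machining becomes $231,476.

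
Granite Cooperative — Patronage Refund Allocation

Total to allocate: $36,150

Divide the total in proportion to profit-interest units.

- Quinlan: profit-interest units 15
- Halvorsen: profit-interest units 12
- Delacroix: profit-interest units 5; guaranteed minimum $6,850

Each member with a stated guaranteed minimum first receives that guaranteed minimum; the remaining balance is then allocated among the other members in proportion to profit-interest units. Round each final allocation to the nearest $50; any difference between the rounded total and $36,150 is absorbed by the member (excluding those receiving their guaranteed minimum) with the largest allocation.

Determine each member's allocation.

Guaranteed amounts: Delacroix $6,850. Balance $29,300.
Balance split over remaining profit-interest units 27: Quinlan 16,277.78 → $16,300; Halvorsen 13,022.22 → $13,000.

Quinlan: $16,300; Halvorsen: $13,000; Delacroix: $6,850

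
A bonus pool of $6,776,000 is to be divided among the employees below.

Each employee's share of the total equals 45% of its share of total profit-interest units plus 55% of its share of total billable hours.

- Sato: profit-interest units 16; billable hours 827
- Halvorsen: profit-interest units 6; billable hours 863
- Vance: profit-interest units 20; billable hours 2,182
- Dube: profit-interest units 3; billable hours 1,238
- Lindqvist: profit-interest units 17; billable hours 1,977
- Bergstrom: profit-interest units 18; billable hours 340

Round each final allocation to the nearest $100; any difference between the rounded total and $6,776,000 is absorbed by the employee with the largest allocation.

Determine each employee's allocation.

Profit-interest units total 80; billable hours total 7,427.
Blended shares (45% profit-interest units + 55% billable hours): Sato 0.1512; Halvorsen 0.0977; Vance 0.2741; Dube 0.1086; Lindqvist 0.2420; Bergstrom 0.1264.
Proportional shares: Sato 1,024,820.96; Halvorsen 661,735.43; Vance 1,857,207.45; Dube 735,561.97; Lindqvist 1,639,995.34; Bergstrom 856,678.86.
Rounded to nearest $100: Sato $1,024,800; Halvorsen $661,700; Vance $1,857,200; Dube $735,600; Lindqvist $1,640,000; Bergstrom $856,700. Sum = $6,776,000.
Rounded total matches; no reconciliation needed.

Sato: $1,024,800 · Halvorsen: $661,700 · Vance: $1,857,200 · Dube: $735,600 · Lindqvist: $1,640,000 · Bergstrom: $856,700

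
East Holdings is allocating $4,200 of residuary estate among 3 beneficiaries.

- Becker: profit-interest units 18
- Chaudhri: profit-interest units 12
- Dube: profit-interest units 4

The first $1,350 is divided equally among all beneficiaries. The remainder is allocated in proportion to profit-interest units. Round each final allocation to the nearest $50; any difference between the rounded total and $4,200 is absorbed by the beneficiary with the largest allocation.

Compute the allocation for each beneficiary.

Becker: $1,950; Chaudhri: $1,450; Dube: $800

First tranche $1,350 split equally: $450 each.
Remainder $2,850 by profit-interest units (total 34): Becker 1,508.82 → $1,500; Chaudhri 1,005.88 → $1,000; Dube 335.29 → $350.
Totals: Becker $450 + $1,500 = $1,950; Chaudhri $450 + $1,000 = $1,450; Dube $450 + $350 = $800.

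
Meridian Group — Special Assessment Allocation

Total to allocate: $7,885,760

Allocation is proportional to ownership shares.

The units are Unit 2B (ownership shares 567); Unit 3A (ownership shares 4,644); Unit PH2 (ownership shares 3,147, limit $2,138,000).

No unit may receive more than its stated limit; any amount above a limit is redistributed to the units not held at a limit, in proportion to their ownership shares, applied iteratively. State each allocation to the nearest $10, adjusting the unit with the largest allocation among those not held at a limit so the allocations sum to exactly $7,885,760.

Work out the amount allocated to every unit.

Total ownership shares = 8,358.
Unconstrained shares: Unit 2B 534,963.62; Unit 3A 4,381,606.78; Unit PH2 2,969,189.61.
Held at cap: Unit PH2 ($2,138,000); remaining pool $5,747,760 reallocated over remaining ownership shares 5,211.
Redistributed shares: Unit 2B 625,403.94 → $625,400; Unit 3A 5,122,356.06 → $5,122,360.

Unit 2B: $625,400 | Unit 3A: $5,122,360 | Unit PH2: $2,138,000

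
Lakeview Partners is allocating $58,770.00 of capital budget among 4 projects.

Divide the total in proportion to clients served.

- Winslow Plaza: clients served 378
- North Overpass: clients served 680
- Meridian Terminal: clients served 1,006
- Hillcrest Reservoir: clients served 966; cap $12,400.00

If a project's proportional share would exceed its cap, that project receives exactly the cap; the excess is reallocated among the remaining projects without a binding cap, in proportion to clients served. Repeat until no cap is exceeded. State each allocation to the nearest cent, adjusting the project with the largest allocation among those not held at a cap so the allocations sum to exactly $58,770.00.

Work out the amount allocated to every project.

Total clients served = 3,030.
Pro-rata shares before constraints: Winslow Plaza 7,331.7030; North Overpass 13,189.3069; Meridian Terminal 19,512.4158; Hillcrest Reservoir 18,736.5743.
Capped: Hillcrest Reservoir ($12,400.00); balance $46,370.00 reallocated over remaining clients served 2,064.
Shares after redistribution: Winslow Plaza 8,492.1802 → $8,492.18; North Overpass 15,276.9380 → $15,276.94; Meridian Terminal 22,600.8818 → $22,600.88.

Winslow Plaza: $8,492.18 | North Overpass: $15,276.94 | Meridian Terminal: $22,600.88 | Hillcrest Reservoir: $12,400.00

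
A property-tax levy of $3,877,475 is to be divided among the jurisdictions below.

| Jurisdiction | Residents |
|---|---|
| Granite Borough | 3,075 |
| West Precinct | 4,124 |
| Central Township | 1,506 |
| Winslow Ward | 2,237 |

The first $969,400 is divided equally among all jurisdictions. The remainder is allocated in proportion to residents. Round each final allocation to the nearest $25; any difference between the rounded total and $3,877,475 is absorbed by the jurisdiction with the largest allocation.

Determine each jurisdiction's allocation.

Granite Borough: $1,059,600 · West Precinct: $1,338,400 · Central Township: $642,600 · Winslow Ward: $836,875

$969,400 shared equally gives $242,350 per jurisdiction.
Remainder $2,908,075 by residents (total 10,942): Granite Borough 817,248.27 → $817,250; West Precinct 1,096,042.89 → $1,096,050; Central Township 400,252.33 → $400,250; Winslow Ward 594,531.51 → $594,525.
Totals: Granite Borough $242,350 + $817,250 = $1,059,600; West Precinct $242,350 + $1,096,050 = $1,338,400; Central Township $242,350 + $400,250 = $642,600; Winslow Ward $242,350 + $594,525 = $836,875.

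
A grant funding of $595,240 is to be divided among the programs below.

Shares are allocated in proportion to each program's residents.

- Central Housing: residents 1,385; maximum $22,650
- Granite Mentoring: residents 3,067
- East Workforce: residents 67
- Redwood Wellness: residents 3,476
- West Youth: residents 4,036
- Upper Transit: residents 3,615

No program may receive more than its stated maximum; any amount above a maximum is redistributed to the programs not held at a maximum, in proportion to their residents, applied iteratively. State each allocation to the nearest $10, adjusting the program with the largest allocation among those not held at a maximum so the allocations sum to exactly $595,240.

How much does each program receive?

Total residents = 15,646.
Pro-rata shares before constraints: Central Housing 52,691.26; Granite Mentoring 116,681.65; East Workforce 2,548.96; Redwood Wellness 132,241.74; West Youth 153,546.51; Upper Transit 137,529.89.
Cap binds for Central Housing ($22,650); residual $572,590 reallocated over remaining residents 14,261.
Remaining shares: Granite Mentoring 123,142.38 → $123,140; East Workforce 2,690.10 → $2,690; Redwood Wellness 139,564.04 → $139,560; West Youth 162,048.47 → $162,050; Upper Transit 145,145.0004 → $145,150.

Central Housing: $22,650 · Granite Mentoring: $123,140 · East Workforce: $2,690 · Redwood Wellness: $139,560 · West Youth: $162,050 · Upper Transit: $145,150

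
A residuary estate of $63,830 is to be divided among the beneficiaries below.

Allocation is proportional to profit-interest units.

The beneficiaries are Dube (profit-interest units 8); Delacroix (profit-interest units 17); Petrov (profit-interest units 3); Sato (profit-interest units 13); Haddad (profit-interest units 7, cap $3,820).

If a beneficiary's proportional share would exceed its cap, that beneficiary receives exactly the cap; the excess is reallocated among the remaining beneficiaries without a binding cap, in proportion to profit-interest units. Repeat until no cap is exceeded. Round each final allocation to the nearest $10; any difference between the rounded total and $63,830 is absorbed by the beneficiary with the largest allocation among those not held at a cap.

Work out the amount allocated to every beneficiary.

Sum of profit-interest units: 48.
Proportional shares (ignoring caps): Dube 10,638.33; Delacroix 22,606.46; Petrov 3,989.38; Sato 17,287.29; Haddad 9,308.54.
Capped: Haddad ($3,820); remaining pool $60,010 reallocated over remaining profit-interest units 41.
Remaining shares: Dube 11,709.27 → $11,710; Delacroix 24,882.20 → $24,880; Petrov 4,390.98 → $4,390; Sato 19,027.56 → $19,030.

Dube: $11,710; Delacroix: $24,880; Petrov: $4,390; Sato: $19,030; Haddad: $3,820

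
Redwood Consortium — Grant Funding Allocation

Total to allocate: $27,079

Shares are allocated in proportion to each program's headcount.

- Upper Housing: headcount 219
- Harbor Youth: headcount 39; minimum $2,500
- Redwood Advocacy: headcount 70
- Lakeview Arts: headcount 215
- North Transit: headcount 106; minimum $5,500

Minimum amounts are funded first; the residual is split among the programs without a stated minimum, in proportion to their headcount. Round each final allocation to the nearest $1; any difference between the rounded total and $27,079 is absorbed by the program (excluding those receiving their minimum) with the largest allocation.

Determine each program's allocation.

Upper Housing: $8,290 · Harbor Youth: $2,500 · Redwood Advocacy: $2,650 · Lakeview Arts: $8,139 · North Transit: $5,500

Fund the minimums — Harbor Youth $2,500; North Transit $5,500. Residual $19,079.
Residual split over remaining headcount 504: Upper Housing 8,290.28 → $8,290; Redwood Advocacy 2,649.86 → $2,650; Lakeview Arts 8,138.86 → $8,139.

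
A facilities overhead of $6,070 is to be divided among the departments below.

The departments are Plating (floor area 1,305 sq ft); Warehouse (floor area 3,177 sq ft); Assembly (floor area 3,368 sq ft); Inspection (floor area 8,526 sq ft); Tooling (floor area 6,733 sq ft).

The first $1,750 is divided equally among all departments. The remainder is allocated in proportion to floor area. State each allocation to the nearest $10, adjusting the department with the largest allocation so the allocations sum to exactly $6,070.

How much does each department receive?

Plating: $590 · Warehouse: $940 · Assembly: $980 · Inspection: $1,950 · Tooling: $1,610

Equal tier: $1,750 ÷ 5 = $350 apiece.
Remainder $4,320 by floor area (total 23,109): Plating 243.96 → $240; Warehouse 593.91 → $590; Assembly 629.61 → $630; Inspection 1,593.85 → $1,590; Tooling 1,258.67 → $1,260.
Rounding difference +$10 on remainder applied to Inspection.
Totals: Plating $350 + $240 = $590; Warehouse $350 + $590 = $940; Assembly $350 + $630 = $980; Inspection $350 + $1,600 = $1,950; Tooling $350 + $1,260 = $1,610.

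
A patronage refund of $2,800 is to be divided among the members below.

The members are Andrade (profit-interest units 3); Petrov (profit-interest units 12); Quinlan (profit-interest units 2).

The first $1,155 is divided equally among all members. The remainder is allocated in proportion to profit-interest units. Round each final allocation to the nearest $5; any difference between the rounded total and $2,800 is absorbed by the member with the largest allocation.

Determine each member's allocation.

Andrade: $675; Petrov: $1,545; Quinlan: $580

Equal tier: $1,155 ÷ 3 = $385 apiece.
Remainder $1,645 by profit-interest units (total 17): Andrade 290.29 → $290; Petrov 1,161.18 → $1,160; Quinlan 193.53 → $195.
Totals: Andrade $385 + $290 = $675; Petrov $385 + $1,160 = $1,545; Quinlan $385 + $195 = $580.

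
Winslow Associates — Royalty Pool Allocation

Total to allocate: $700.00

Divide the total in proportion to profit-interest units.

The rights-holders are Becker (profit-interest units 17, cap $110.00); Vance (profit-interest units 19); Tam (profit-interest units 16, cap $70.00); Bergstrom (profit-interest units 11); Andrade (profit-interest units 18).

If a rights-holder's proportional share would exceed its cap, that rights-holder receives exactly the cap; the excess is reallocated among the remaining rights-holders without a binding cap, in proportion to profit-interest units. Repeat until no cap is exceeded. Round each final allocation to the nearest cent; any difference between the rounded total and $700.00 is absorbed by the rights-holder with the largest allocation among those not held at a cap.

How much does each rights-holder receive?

Combined profit-interest units = 81.
Proportional shares (ignoring caps): Becker 146.9136; Vance 164.1975; Tam 138.2716; Bergstrom 95.0617; Andrade 155.5556.
Cap binds for Becker ($110.00), Tam ($70.00); balance $520.00 reallocated over remaining profit-interest units 48.
Redistributed shares: Vance 205.8333 → $205.83; Bergstrom 119.1667 → $119.17; Andrade 195.0000 → $195.00.

Becker: $110.00 | Vance: $205.83 | Tam: $70.00 | Bergstrom: $119.17 | Andrade: $195.00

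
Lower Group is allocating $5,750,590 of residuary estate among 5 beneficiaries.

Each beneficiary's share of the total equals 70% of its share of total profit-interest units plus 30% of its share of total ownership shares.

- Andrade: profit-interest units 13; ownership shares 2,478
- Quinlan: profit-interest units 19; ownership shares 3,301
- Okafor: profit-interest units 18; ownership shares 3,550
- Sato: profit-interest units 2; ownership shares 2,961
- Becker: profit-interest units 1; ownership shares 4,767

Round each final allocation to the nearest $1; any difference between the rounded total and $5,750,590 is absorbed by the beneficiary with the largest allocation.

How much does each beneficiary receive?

Profit-interest units total 53; ownership shares total 17,057.
Blended shares (70% profit-interest units + 30% ownership shares): Andrade 0.2153; Quinlan 0.3090; Okafor 0.3002; Sato 0.0785; Becker 0.0970.
Proportional shares: Andrade 1,237,995.02; Quinlan 1,776,941.92; Okafor 1,726,175.06; Sato 451,383.48; Becker 558,094.52.
Rounded to nearest $1: Andrade $1,237,995; Quinlan $1,776,942; Okafor $1,726,175; Sato $451,383; Becker $558,095. Sum = $5,750,590.
Sum already equals the total — no adjustment.

Andrade: $1,237,995 · Quinlan: $1,776,942 · Okafor: $1,726,175 · Sato: $451,383 · Becker: $558,095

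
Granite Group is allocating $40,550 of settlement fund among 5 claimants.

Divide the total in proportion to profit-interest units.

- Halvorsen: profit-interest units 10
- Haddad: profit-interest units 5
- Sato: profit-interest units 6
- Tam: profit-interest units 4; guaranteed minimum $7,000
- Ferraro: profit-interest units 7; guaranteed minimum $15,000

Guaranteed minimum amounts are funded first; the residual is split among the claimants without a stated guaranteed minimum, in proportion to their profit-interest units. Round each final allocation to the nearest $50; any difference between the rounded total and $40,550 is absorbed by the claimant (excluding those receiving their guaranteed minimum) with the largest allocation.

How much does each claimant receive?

Fund the minimums — Tam $7,000; Ferraro $15,000. Balance $18,550.
Balance split over remaining profit-interest units 21: Halvorsen 8,833.33 → $8,850; Haddad 4,416.67 → $4,400; Sato 5,300.00 → $5,300.

Halvorsen: $8,850 · Haddad: $4,400 · Sato: $5,300 · Tam: $7,000 · Ferraro: $15,000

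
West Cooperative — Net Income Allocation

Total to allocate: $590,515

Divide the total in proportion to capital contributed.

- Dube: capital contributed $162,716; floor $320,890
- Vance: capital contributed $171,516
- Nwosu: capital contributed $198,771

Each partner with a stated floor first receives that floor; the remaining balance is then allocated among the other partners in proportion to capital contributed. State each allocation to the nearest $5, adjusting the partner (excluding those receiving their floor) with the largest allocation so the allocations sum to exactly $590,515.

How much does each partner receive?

Minimums first: Dube $320,890. Residual $269,625.
Residual split over remaining capital contributed 370,287: Vance 124,889.62 → $124,890; Nwosu 144,735.38 → $144,735.

Dube: $320,890 · Vance: $124,890 · Nwosu: $144,735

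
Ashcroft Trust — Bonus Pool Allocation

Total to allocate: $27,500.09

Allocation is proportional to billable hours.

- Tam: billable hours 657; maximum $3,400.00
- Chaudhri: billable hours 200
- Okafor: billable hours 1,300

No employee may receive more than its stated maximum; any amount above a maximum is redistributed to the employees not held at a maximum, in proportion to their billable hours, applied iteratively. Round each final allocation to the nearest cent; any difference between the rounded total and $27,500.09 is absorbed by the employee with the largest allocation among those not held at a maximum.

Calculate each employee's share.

Total billable hours = 2,157.
Proportional shares (ignoring caps): Tam 8,376.2444; Chaudhri 2,549.8461; Okafor 16,573.9995.
Held at cap: Tam ($3,400.00); residual $24,100.09 reallocated over remaining billable hours 1,500.
Shares after redistribution: Chaudhri 3,213.3453 → $3,213.35; Okafor 20,886.7447 → $20,886.74.

Tam: $3,400.00; Chaudhri: $3,213.35; Okafor: $20,886.74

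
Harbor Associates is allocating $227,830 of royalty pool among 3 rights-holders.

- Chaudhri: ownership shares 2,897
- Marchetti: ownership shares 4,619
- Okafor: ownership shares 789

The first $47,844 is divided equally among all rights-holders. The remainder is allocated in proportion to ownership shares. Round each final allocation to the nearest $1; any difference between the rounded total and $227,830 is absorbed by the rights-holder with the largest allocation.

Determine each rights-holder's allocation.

$47,844 shared equally gives $15,948 per rights-holder.
Remainder $179,986 by ownership shares (total 8,305): Chaudhri 62,783.80 → $62,784; Marchetti 100,102.99 → $100,103; Okafor 17,099.21 → $17,099.
Totals: Chaudhri $15,948 + $62,784 = $78,732; Marchetti $15,948 + $100,103 = $116,051; Okafor $15,948 + $17,099 = $33,047.

Chaudhri: $78,732; Marchetti: $116,051; Okafor: $33,047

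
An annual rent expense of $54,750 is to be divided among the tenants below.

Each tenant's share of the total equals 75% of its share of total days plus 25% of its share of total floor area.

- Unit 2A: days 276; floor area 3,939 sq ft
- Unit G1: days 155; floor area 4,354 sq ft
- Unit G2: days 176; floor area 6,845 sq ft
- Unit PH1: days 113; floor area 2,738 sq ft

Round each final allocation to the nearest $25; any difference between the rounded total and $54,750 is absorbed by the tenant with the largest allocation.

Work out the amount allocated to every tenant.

Unit 2A: $18,750; Unit G1: $12,175; Unit G2: $15,275; Unit PH1: $8,550

Totals — days 720, floor area 17,876.
Blended shares (75% days + 25% floor area): Unit 2A 0.3426; Unit G1 0.2224; Unit G2 0.2791; Unit PH1 0.1560.
Proportional shares: Unit 2A 18,756.68; Unit G1 12,173.66; Unit G2 15,278.66; Unit PH1 8,540.99.
After rounding ($25): Unit 2A $18,750; Unit G1 $12,175; Unit G2 $15,275; Unit PH1 $8,550. Sum = $54,750.
No rounding difference to absorb.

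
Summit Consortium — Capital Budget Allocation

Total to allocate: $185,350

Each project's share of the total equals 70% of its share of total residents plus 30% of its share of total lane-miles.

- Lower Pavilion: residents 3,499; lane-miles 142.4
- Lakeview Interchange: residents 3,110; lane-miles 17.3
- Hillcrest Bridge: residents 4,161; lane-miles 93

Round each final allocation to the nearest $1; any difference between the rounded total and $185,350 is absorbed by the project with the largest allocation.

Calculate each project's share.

Totals — residents 10,770, lane-miles 252.7.
Combined weights (70% residents + 30% lane-miles): Lower Pavilion 0.3965; Lakeview Interchange 0.2227; Hillcrest Bridge 0.3809.
Pro-rata amounts: Lower Pavilion 73,486.27; Lakeview Interchange 41,272.58; Hillcrest Bridge 70,591.16.
Rounded to nearest $1: Lower Pavilion $73,486; Lakeview Interchange $41,273; Hillcrest Bridge $70,591. Sum = $185,350.
No rounding difference to absorb.

Lower Pavilion: $73,486 · Lakeview Interchange: $41,273 · Hillcrest Bridge: $70,591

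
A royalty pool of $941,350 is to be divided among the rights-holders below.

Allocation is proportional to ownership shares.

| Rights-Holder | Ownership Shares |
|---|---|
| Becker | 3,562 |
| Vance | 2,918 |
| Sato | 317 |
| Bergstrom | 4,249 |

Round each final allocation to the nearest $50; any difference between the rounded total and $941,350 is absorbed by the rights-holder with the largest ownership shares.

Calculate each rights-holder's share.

Total ownership shares = 11,046.
Proportional shares: Becker 3,562/11,046 × $941,350 = 303,556.83; Vance 2,918/11,046 × $941,350 = 248,674.57; Sato 317/11,046 × $941,350 = 27,015.02; Bergstrom 4,249/11,046 × $941,350 = 362,103.58.
At nearest $50: Becker $303,550; Vance $248,650; Sato $27,000; Bergstrom $362,100. Sum = $941,300.
Difference $941,350 − $941,300 = +$50 applied to largest ownership shares (Bergstrom): Bergstrom becomes $362,150.

Becker: $303,550 · Vance: $248,650 · Sato: $27,000 · Bergstrom: $362,150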